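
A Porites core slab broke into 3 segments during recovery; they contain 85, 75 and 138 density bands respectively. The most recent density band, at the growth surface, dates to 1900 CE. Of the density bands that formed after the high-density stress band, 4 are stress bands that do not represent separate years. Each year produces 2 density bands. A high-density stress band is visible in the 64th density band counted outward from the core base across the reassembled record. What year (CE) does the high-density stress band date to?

Total density bands = 85 + 75 + 138 = 298.
Between density band 64 and the growth surface there are 298 − 64 = 234 density bands.
Removing the 4 false density bands leaves 234 − 4 = 230 true density bands beyond the high-density stress band.
230 density bands at 2 per year is 230 / 2 = 115 years.
Counting back 115 years from 1900 CE places the high-density stress band in 1900 − 115 = 1785 CE.

1785 CE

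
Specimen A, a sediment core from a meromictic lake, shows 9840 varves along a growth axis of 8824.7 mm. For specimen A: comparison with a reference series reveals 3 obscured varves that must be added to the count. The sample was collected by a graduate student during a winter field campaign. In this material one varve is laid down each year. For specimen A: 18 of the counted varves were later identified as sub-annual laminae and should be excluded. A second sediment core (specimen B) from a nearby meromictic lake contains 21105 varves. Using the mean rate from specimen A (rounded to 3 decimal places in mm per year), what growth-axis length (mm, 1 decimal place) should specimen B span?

18952.3 mm

Specimen A: true varve count = 9840 − 18 + 3 = 9825.
A: Extension rate ≈ 8824.7 / 9825 = 0.898 mm per year.
Length of B = 0.898 × 21105 = 18952.3 mm.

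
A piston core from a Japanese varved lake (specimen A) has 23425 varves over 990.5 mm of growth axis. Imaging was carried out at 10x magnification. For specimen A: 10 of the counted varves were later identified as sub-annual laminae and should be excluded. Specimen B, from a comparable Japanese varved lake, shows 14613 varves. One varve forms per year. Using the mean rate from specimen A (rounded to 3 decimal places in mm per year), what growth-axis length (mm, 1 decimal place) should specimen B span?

613.7 mm

Specimen A: correcting the raw count gives 23425 − 10 = 23415 true varves.
A: 990.5 mm over 23415 years gives 990.5 / 23415 ≈ 0.042 mm per year.
For B, 0.042 mm/year × 14613 years = 613.7 mm.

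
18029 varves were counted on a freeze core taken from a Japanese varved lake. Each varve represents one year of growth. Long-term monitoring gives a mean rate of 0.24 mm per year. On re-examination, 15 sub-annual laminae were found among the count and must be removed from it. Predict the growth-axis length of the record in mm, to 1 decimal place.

Adjusted count: 18029 − 15 = 18014 varves.
Length ≈ 0.24 × 18014 = 4323.4 mm.

4323.4 mm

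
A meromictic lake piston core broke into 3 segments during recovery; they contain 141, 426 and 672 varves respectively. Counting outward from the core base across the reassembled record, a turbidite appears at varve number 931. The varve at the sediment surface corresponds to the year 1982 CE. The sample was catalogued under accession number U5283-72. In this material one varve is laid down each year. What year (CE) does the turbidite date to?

1674 CE

Total varves = 141 + 426 + 672 = 1239.
1239 − 931 = 308 varves lie beyond the turbidite toward the sediment surface.
1982 − 308 = 1674 CE.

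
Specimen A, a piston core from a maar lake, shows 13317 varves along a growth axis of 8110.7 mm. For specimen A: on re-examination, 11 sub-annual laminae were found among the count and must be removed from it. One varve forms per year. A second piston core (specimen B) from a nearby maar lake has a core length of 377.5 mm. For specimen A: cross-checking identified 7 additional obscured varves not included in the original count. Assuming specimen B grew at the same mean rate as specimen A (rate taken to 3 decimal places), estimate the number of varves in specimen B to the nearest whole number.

Specimen A: adjusted count: 13317 − 11 + 7 = 13313 varves.
A: Mean rate = 8110.7 mm / 13313 years ≈ 0.609 mm per year.
Specimen B: 377.5 mm / 0.609 mm per year = 619.87 years ≈ 620 varves.

620 varves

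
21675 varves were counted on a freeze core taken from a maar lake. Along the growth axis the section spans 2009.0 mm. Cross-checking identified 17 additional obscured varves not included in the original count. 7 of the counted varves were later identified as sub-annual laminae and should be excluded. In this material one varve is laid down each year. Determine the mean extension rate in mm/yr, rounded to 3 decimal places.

0.093 mm/yr

True varve count = 21675 − 7 + 17 = 21685.
Extension rate ≈ 2009.0 / 21685 = 0.093 mm/yr.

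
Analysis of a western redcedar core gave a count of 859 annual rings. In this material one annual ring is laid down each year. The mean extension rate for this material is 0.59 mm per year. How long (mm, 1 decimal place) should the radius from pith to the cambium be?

The record spans 859 years at 0.59 mm per year.
Predicted length = 0.59 mm/year × 859 years = 506.8 mm.

506.8 mm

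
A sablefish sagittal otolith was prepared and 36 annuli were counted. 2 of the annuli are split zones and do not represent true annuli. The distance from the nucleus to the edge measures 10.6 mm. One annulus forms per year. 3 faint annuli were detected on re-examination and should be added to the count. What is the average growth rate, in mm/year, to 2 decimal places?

Adjusted count: 36 − 2 + 3 = 37 annuli.
10.6 mm over 37 years gives 10.6 / 37 ≈ 0.29 mm/year.

0.29 mm/year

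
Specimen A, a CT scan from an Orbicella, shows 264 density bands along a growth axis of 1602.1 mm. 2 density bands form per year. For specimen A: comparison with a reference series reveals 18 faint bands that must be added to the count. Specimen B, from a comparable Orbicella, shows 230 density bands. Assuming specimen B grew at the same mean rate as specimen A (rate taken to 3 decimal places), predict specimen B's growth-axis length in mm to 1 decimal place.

1306.6 mm

Specimen A: after corrections the count is 264 + 18 = 282 density bands.
Specimen A: 282 density bands at 2 per year is 282 / 2 = 141 years.
A: Mean rate = 1602.1 mm / 141 years ≈ 11.362 mm/yr.
Specimen B: dividing by 2 density bands per year: 230 / 2 = 115 years. B's length ≈ 11.362 × 115 = 1306.6 mm.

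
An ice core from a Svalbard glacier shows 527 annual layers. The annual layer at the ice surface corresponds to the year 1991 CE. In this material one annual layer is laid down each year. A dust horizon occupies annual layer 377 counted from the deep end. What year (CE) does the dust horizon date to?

1841 CE

527 − 377 = 150 annual layers lie beyond the dust horizon toward the ice surface.
Counting back 150 years from 1991 CE places the dust horizon in 1991 − 150 = 1841 CE.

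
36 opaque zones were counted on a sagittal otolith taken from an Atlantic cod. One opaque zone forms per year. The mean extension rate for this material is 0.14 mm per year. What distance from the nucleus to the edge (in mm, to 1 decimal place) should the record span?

The record spans 36 years at 0.14 mm per year.
Predicted length = 0.14 mm/year × 36 years = 5.0 mm.

5.0 mm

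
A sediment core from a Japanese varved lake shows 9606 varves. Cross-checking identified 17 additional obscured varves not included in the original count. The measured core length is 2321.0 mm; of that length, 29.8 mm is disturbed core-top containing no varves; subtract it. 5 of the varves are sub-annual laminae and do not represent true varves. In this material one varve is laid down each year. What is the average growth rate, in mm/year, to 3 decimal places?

0.238 mm/year

Correcting the raw count gives 9606 − 5 + 17 = 9618 true varves.
Net length = 2321.0 − 29.8 = 2291.2 mm.
Extension rate ≈ 2291.2 / 9618 = 0.238 mm/year.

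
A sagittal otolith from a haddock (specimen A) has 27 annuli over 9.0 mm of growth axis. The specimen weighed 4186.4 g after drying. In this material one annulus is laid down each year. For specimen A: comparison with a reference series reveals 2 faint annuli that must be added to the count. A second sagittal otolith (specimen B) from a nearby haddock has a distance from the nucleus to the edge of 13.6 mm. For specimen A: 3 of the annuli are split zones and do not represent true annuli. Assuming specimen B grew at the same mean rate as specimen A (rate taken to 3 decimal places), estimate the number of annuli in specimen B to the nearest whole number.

Specimen A: correcting the raw count gives 27 − 3 + 2 = 26 true annuli.
A: Mean rate = 9.0 mm / 26 years ≈ 0.346 mm/year.
For B, 13.6 / 0.346 = 39.31 years ≈ 39 annuli.

39 annuli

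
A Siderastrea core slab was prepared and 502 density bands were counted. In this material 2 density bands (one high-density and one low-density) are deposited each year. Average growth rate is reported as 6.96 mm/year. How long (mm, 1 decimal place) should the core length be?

1747.0 mm

With 2 density bands per year, 502 / 2 = 251 years.
Length ≈ 6.96 × 251 = 1747.0 mm.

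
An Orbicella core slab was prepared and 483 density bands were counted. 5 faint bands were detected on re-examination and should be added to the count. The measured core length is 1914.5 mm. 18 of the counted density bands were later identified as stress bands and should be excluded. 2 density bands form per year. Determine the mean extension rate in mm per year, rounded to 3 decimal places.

Correcting the raw count gives 483 − 18 + 5 = 470 true density bands.
470 density bands at 2 per year is 470 / 2 = 235 years.
Mean rate = 1914.5 mm / 235 years ≈ 8.147 mm per year.

8.147 mm per year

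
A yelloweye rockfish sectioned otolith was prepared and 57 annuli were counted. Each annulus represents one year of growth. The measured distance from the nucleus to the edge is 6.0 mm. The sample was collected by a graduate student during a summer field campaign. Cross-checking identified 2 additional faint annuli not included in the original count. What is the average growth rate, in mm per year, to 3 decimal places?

0.102 mm per year

True annulus count = 57 + 2 = 59.
6.0 mm over 59 years gives 6.0 / 59 ≈ 0.102 mm per year.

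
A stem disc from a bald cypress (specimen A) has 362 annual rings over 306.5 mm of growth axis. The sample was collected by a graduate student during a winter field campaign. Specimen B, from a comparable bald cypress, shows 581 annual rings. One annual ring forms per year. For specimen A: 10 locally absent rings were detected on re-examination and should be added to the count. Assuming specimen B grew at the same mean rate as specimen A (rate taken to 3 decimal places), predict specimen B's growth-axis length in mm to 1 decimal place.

478.7 mm

Specimen A: after corrections the count is 362 + 10 = 372 annual rings.
A: Extension rate ≈ 306.5 / 372 = 0.824 mm/year.
Length of B = 0.824 × 581 = 478.7 mm.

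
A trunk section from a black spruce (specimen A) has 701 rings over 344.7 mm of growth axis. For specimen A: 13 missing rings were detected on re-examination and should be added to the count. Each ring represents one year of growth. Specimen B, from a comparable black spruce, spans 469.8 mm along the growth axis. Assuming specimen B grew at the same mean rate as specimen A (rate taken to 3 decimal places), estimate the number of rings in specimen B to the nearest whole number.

Specimen A: true ring count = 701 + 13 = 714.
A: Extension rate ≈ 344.7 / 714 = 0.483 mm/year.
Specimen B: 469.8 mm / 0.483 mm per year = 972.67 years ≈ 973 rings.

973 rings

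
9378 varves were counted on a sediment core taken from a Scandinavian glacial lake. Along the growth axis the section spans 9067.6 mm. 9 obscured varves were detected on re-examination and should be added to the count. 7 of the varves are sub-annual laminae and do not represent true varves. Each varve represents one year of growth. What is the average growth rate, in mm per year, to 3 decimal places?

True varve count = 9378 − 7 + 9 = 9380.
Extension rate ≈ 9067.6 / 9380 = 0.967 mm per year.

0.967 mm per year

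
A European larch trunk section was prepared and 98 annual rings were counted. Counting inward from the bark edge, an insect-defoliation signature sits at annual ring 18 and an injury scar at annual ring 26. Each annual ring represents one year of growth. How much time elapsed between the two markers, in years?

8 years

Separation: 26 − 18 = 8 annual rings.
At one annual ring per year, 8 years elapsed between them.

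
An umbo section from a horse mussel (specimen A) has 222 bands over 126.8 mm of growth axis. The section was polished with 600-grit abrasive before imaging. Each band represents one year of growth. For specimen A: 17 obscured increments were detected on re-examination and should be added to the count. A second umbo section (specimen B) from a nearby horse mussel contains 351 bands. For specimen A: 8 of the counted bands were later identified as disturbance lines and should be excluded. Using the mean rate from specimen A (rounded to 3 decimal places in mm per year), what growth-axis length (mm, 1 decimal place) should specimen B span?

192.7 mm

Specimen A: correcting the raw count gives 222 − 8 + 17 = 231 true bands.
A: Mean rate = 126.8 mm / 231 years ≈ 0.549 mm/yr.
For B, 0.549 mm/year × 351 years = 192.7 mm.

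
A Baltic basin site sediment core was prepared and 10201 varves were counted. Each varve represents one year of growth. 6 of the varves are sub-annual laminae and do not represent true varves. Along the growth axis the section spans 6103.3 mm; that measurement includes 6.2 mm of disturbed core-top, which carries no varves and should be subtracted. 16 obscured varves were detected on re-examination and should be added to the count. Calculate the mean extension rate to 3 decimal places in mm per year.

True varve count = 10201 − 6 + 16 = 10211.
The growth record spans 6103.3 − 6.2 = 6097.1 mm.
Mean rate = 6097.1 mm / 10211 years ≈ 0.597 mm per year.

0.597 mm per year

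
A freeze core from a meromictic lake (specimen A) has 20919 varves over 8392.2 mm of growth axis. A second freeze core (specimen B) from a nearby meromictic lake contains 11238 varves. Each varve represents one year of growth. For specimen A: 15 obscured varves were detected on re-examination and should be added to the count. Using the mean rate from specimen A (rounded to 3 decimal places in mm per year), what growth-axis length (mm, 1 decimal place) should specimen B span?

4506.4 mm

Specimen A: adjusted count: 20919 + 15 = 20934 varves.
A: Mean rate = 8392.2 mm / 20934 years ≈ 0.401 mm/year.
For B, 0.401 mm/year × 11238 years = 4506.4 mm.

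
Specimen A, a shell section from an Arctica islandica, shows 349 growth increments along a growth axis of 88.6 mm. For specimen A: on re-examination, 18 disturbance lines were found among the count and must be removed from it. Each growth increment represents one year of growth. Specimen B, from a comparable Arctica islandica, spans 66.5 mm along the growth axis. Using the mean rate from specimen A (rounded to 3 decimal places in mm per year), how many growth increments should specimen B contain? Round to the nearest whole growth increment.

248 growth increments

Specimen A: adjusted count: 349 − 18 = 331 growth increments.
A: 88.6 mm over 331 years gives 88.6 / 331 ≈ 0.268 mm/year.
B spans 66.5 / 0.268 = 248.13 years ≈ 248 growth increments.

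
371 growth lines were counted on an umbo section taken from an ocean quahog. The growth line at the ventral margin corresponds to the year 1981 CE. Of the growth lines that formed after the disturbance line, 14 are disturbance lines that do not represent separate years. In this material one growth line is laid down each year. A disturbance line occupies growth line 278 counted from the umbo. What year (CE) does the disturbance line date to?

Between growth line 278 and the ventral margin there are 371 − 278 = 93 growth lines.
Excluding 14 false growth lines: 93 − 14 = 79.
1981 − 79 = 1902 CE.

1902 CE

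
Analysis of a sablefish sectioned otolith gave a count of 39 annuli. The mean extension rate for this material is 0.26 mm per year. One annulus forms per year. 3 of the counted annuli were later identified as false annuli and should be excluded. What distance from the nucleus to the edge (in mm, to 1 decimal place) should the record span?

Correcting the raw count gives 39 − 3 = 36 true annuli.
Predicted length = 0.26 mm/year × 36 years = 9.4 mm.

9.4 mm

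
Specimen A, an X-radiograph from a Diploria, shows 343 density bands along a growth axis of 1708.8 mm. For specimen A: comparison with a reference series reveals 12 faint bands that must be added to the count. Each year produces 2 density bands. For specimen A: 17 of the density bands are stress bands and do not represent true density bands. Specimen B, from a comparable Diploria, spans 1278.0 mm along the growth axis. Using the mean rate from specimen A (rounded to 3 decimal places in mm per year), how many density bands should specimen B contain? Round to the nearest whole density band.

253 density bands

Specimen A: adjusted count: 343 − 17 + 12 = 338 density bands.
Specimen A: dividing by 2 density bands per year: 338 / 2 = 169 years.
A: 1708.8 mm over 169 years gives 1708.8 / 169 ≈ 10.111 mm per year.
For B, 1278.0 / 10.111 = 126.40 years; at 2 density bands per year that is 126.40 × 2 ≈ 253 density bands.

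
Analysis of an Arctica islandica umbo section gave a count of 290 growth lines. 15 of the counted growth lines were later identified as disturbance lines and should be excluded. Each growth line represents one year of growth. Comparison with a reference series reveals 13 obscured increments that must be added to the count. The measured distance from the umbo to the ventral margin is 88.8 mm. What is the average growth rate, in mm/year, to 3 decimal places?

Adjusted count: 290 − 15 + 13 = 288 growth lines.
Mean rate = 88.8 mm / 288 years ≈ 0.308 mm/year.

0.308 mm/year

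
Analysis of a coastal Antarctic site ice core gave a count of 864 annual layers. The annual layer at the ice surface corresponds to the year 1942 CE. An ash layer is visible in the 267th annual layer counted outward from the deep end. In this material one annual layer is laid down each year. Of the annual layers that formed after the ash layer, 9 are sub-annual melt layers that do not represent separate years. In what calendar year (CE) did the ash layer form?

The ash layer sits at annual layer 267 from the deep end, so 864 − 267 = 597 annual layers formed after it.
Removing the 9 false annual layers leaves 597 − 9 = 588 true annual layers beyond the ash layer.
Counting back 588 years from 1942 CE places the ash layer in 1942 − 588 = 1354 CE.

1354 CE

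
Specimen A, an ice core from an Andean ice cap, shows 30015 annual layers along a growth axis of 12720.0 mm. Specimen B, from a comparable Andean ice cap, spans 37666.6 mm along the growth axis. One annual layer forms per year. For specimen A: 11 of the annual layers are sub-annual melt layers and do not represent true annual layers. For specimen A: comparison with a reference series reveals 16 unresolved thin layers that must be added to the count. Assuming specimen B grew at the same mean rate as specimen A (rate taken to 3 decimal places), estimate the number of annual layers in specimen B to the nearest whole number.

Specimen A: adjusted count: 30015 − 11 + 16 = 30020 annual layers.
A: 12720.0 mm over 30020 years gives 12720.0 / 30020 ≈ 0.424 mm/year.
For B, 37666.6 / 0.424 = 88836.32 years ≈ 88836 annual layers.

88836 annual layers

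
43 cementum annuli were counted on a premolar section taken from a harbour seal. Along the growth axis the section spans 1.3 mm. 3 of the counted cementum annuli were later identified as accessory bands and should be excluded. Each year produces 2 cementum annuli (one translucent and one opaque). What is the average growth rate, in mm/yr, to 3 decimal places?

0.065 mm/yr

Adjusted count: 43 − 3 = 40 cementum annuli.
Dividing by 2 cementum annuli per year: 40 / 2 = 20 years.
1.3 mm over 20 years gives 1.3 / 20 ≈ 0.065 mm/yr.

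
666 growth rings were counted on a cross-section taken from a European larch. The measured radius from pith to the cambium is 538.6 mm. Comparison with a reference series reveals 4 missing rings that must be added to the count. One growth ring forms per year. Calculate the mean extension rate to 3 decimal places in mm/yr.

After corrections the count is 666 + 4 = 670 growth rings.
Extension rate ≈ 538.6 / 670 = 0.804 mm/yr.

0.804 mm/yr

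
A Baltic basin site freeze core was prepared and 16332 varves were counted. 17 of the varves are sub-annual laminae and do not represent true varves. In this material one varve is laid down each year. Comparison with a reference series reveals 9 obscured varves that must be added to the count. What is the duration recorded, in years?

After corrections the count is 16332 − 17 + 9 = 16324 varves.
With a one-to-one varve periodicity this is 16324 years.

16324 years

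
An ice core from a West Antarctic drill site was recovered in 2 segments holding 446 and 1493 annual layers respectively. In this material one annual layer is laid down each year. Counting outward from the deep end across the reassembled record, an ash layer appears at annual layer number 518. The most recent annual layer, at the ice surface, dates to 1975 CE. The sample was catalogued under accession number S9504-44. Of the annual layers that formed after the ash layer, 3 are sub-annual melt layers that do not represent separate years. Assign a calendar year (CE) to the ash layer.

Total annual layers = 446 + 1493 = 1939.
The ash layer sits at annual layer 518 from the deep end, so 1939 − 518 = 1421 annual layers formed after it.
1421 − 3 false = 1418 true annual layers after the ash layer.
The annual layer at the ice surface is 1975 CE, so the ash layer dates to 1975 − 1418 = 557 CE.

557 CE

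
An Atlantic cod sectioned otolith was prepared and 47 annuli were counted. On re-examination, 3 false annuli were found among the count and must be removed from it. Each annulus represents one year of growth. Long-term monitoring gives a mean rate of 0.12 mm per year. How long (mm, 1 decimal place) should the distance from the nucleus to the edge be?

5.3 mm

True annulus count = 47 − 3 = 44.
44 years at 0.12 mm/year gives 0.12 × 44 = 5.3 mm.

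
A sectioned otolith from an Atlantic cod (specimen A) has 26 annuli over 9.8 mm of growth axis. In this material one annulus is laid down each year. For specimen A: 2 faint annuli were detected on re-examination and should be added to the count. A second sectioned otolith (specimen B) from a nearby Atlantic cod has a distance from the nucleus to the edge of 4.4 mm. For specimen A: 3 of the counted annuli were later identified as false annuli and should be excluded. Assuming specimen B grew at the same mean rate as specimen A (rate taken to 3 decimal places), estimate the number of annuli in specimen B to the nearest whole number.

11 annuli

Specimen A: true annulus count = 26 − 3 + 2 = 25.
A: Extension rate ≈ 9.8 / 25 = 0.392 mm/yr.
B spans 4.4 / 0.392 = 11.22 years ≈ 11 annuli.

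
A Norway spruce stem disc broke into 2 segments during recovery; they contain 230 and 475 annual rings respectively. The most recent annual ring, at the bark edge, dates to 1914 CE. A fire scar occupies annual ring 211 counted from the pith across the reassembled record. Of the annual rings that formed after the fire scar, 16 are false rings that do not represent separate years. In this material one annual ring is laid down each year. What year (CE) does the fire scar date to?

Total annual rings = 230 + 475 = 705.
Between annual ring 211 and the bark edge there are 705 − 211 = 494 annual rings.
494 − 16 false = 478 true annual rings after the fire scar.
The annual ring at the bark edge is 1914 CE, so the fire scar dates to 1914 − 478 = 1436 CE.

1436 CE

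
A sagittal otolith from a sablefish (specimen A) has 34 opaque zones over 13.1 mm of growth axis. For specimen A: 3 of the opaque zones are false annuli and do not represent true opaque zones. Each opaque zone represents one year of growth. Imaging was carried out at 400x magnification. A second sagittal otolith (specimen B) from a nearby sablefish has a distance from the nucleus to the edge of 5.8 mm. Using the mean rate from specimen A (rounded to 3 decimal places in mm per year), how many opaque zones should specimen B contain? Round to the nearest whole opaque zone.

14 opaque zones

Specimen A: adjusted count: 34 − 3 = 31 opaque zones.
A: Mean rate = 13.1 mm / 31 years ≈ 0.423 mm per year.
For B, 5.8 / 0.423 = 13.71 years ≈ 14 opaque zones.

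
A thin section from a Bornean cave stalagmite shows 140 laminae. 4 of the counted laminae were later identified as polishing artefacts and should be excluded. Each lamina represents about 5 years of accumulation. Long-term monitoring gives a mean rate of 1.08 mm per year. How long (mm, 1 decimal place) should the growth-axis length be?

Adjusted count: 140 − 4 = 136 laminae.
At 5 years per lamina, 136 × 5 = 680 years.
680 years at 1.08 mm/year gives 1.08 × 680 = 734.4 mm.

734.4 mm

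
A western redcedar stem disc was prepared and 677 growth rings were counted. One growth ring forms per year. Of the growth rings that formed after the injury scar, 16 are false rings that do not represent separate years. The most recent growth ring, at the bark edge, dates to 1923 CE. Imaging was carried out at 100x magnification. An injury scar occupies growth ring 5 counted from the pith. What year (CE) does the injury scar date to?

1267 CE

Between growth ring 5 and the bark edge there are 677 − 5 = 672 growth rings.
672 − 16 false = 656 true growth rings after the injury scar.
1923 − 656 = 1267 CE.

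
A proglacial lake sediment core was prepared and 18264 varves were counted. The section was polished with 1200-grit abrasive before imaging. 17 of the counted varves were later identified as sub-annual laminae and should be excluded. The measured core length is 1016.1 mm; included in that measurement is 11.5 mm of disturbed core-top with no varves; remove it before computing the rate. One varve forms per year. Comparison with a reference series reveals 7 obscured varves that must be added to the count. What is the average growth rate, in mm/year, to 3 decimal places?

0.055 mm/year

Correcting the raw count gives 18264 − 17 + 7 = 18254 true varves.
The growth record spans 1016.1 − 11.5 = 1004.6 mm.
Extension rate ≈ 1004.6 / 18254 = 0.055 mm/year.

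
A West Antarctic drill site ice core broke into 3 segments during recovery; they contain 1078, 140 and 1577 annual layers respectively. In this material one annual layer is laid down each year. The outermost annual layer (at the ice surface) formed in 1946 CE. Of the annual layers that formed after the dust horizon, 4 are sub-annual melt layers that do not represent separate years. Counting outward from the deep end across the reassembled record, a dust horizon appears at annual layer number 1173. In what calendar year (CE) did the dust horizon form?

Total annual layers = 1078 + 140 + 1577 = 2795.
2795 − 1173 = 1622 annual layers lie beyond the dust horizon toward the ice surface.
Excluding 4 false annual layers: 1622 − 4 = 1618.
Counting back 1618 years from 1946 CE places the dust horizon in 1946 − 1618 = 328 CE.

328 CE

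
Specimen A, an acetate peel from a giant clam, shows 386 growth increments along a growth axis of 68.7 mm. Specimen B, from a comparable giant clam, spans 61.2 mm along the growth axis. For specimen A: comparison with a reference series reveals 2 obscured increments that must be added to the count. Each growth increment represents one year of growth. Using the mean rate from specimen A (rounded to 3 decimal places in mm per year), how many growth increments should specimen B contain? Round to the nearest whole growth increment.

346 growth increments

Specimen A: after corrections the count is 386 + 2 = 388 growth increments.
A: Extension rate ≈ 68.7 / 388 = 0.177 mm per year.
B spans 61.2 / 0.177 = 345.76 years ≈ 346 growth increments.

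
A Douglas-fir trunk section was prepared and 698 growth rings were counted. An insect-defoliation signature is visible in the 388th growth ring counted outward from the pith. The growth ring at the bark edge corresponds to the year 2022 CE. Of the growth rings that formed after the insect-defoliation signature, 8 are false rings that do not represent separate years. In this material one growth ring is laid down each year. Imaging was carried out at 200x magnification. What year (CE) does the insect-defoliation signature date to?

698 − 388 = 310 growth rings lie beyond the insect-defoliation signature toward the bark edge.
Removing the 8 false growth rings leaves 310 − 8 = 302 true growth rings beyond the insect-defoliation signature.
Counting back 302 years from 2022 CE places the insect-defoliation signature in 2022 − 302 = 1720 CE.

1720 CE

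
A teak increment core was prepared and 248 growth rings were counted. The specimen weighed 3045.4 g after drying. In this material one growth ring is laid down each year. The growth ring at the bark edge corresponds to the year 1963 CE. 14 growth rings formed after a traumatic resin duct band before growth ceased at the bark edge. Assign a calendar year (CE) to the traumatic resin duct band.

1949 CE

14 growth rings post-date the traumatic resin duct band.
The growth ring at the bark edge is 1963 CE, so the traumatic resin duct band dates to 1963 − 14 = 1949 CE.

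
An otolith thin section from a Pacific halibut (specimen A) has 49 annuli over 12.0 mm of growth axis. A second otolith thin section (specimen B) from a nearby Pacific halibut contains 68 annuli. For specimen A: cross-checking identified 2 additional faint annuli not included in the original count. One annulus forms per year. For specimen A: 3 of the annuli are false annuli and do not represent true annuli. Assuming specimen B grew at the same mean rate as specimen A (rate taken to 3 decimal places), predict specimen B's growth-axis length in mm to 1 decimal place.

17.0 mm

Specimen A: true annulus count = 49 − 3 + 2 = 48.
A: Mean rate = 12.0 mm / 48 years ≈ 0.250 mm/yr.
B's length ≈ 0.250 × 68 = 17.0 mm.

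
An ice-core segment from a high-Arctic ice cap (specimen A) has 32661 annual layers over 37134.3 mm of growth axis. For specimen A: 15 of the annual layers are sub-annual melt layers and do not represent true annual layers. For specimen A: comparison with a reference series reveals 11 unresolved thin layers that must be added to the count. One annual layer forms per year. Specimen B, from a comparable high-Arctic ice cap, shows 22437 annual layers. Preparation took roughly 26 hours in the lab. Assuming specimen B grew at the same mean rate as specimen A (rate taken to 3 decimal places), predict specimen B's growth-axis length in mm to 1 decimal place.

25510.9 mm

Specimen A: correcting the raw count gives 32661 − 15 + 11 = 32657 true annual layers.
A: Mean rate = 37134.3 mm / 32657 years ≈ 1.137 mm/yr.
B's length ≈ 1.137 × 22437 = 25510.9 mm.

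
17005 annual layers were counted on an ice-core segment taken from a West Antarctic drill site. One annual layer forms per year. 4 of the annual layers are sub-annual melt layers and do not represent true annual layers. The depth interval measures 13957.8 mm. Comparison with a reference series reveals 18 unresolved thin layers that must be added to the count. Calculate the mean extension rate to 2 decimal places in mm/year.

0.82 mm/year

True annual layer count = 17005 − 4 + 18 = 17019.
Extension rate ≈ 13957.8 / 17019 = 0.82 mm/year.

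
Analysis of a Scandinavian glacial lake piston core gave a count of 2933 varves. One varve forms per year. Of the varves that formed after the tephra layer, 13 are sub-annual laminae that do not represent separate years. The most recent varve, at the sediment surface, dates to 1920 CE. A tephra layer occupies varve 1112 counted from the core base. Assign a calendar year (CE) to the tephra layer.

2933 − 1112 = 1821 varves lie beyond the tephra layer toward the sediment surface.
Removing the 13 false varves leaves 1821 − 13 = 1808 true varves beyond the tephra layer.
The varve at the sediment surface is 1920 CE, so the tephra layer dates to 1920 − 1808 = 112 CE.

112 CE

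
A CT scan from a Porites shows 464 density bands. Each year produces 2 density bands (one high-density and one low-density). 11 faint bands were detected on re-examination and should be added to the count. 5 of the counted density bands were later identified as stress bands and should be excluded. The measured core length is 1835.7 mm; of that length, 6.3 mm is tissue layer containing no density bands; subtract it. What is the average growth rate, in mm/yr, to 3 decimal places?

True density band count = 464 − 5 + 11 = 470.
With 2 density bands per year, 470 / 2 = 235 years.
Removing the 6.3 mm offcut leaves 1835.7 − 6.3 = 1829.4 mm.
1829.4 mm over 235 years gives 1829.4 / 235 ≈ 7.785 mm/yr.

7.785 mm/yr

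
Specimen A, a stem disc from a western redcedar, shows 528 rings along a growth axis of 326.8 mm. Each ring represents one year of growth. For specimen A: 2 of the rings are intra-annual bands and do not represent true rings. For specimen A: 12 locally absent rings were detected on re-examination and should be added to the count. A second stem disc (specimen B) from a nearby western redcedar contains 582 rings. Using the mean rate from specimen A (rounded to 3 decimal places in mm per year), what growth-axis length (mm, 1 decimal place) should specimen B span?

353.3 mm

Specimen A: correcting the raw count gives 528 − 2 + 12 = 538 true rings.
A: Extension rate ≈ 326.8 / 538 = 0.607 mm per year.
For B, 0.607 mm/year × 582 years = 353.3 mm.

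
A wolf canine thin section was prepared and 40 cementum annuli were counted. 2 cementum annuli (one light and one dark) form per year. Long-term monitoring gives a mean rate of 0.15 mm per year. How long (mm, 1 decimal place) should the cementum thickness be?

3.0 mm

With 2 cementum annuli per year, 40 / 2 = 20 years.
Predicted length = 0.15 mm/year × 20 years = 3.0 mm.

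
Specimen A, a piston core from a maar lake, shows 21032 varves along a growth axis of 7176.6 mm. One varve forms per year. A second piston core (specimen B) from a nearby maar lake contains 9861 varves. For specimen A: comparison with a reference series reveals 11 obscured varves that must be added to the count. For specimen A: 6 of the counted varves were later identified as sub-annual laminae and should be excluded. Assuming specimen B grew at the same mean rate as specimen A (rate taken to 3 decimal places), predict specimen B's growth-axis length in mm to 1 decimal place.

3362.6 mm

Specimen A: correcting the raw count gives 21032 − 6 + 11 = 21037 true varves.
A: Extension rate ≈ 7176.6 / 21037 = 0.341 mm/yr.
For B, 0.341 mm/year × 9861 years = 3362.6 mm.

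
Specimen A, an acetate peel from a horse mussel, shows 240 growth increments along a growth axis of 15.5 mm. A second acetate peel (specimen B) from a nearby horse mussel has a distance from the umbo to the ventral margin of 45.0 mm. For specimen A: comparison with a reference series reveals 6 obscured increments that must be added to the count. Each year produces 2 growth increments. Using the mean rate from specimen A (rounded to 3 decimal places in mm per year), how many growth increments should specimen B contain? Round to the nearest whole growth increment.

Specimen A: after corrections the count is 240 + 6 = 246 growth increments.
Specimen A: dividing by 2 growth increments per year: 246 / 2 = 123 years.
A: Extension rate ≈ 15.5 / 123 = 0.126 mm/yr.
Specimen B: 45.0 mm / 0.126 mm per year = 357.14 years; at 2 growth increments per year that is 357.14 × 2 ≈ 714 growth increments.

714 growth increments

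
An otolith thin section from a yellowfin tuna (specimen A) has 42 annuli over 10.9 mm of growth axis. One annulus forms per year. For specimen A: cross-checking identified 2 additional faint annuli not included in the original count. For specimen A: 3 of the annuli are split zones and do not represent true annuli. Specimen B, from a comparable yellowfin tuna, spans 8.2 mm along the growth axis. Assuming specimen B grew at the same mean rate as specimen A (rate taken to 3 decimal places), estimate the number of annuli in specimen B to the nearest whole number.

31 annuli

Specimen A: true annulus count = 42 − 3 + 2 = 41.
A: 10.9 mm over 41 years gives 10.9 / 41 ≈ 0.266 mm per year.
Specimen B: 8.2 mm / 0.266 mm per year = 30.83 years ≈ 31 annuli.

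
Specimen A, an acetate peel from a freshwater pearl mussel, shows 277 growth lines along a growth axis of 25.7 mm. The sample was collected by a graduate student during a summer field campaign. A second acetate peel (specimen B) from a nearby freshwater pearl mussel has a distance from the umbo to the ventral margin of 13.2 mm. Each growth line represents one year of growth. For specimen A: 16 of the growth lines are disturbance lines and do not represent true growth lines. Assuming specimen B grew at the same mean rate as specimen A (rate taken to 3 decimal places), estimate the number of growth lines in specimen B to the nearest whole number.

Specimen A: adjusted count: 277 − 16 = 261 growth lines.
A: Extension rate ≈ 25.7 / 261 = 0.098 mm/yr.
B spans 13.2 / 0.098 = 134.69 years ≈ 135 growth lines.

135 growth lines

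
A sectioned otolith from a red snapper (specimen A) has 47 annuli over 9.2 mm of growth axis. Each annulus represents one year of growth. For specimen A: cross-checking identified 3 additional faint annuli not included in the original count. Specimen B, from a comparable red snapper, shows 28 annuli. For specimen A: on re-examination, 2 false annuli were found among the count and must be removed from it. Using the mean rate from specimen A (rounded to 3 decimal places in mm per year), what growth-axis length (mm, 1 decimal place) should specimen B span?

Specimen A: correcting the raw count gives 47 − 2 + 3 = 48 true annuli.
A: 9.2 mm over 48 years gives 9.2 / 48 ≈ 0.192 mm/yr.
B's length ≈ 0.192 × 28 = 5.4 mm.

5.4 mm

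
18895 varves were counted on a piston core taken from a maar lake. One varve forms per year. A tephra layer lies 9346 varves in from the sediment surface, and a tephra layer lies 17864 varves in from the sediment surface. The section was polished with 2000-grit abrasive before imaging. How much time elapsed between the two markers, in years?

8518 yr

17864 − 9346 = 8518 varves lie between the two events.
One varve per year makes the interval 8518 years.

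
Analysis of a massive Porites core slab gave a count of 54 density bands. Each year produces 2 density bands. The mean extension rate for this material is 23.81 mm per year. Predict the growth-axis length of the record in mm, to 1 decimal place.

642.9 mm

Dividing by 2 density bands per year: 54 / 2 = 27 years.
Length ≈ 23.81 × 27 = 642.9 mm.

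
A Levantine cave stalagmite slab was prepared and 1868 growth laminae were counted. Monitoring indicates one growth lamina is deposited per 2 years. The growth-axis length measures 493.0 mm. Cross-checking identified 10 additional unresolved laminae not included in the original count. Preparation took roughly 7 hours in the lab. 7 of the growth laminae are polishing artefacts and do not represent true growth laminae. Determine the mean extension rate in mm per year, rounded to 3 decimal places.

0.132 mm per year

True growth lamina count = 1868 − 7 + 10 = 1871.
1871 growth laminae at 2 years each span 1871 × 2 = 3742 years.
493.0 mm over 3742 years gives 493.0 / 3742 ≈ 0.132 mm per year.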